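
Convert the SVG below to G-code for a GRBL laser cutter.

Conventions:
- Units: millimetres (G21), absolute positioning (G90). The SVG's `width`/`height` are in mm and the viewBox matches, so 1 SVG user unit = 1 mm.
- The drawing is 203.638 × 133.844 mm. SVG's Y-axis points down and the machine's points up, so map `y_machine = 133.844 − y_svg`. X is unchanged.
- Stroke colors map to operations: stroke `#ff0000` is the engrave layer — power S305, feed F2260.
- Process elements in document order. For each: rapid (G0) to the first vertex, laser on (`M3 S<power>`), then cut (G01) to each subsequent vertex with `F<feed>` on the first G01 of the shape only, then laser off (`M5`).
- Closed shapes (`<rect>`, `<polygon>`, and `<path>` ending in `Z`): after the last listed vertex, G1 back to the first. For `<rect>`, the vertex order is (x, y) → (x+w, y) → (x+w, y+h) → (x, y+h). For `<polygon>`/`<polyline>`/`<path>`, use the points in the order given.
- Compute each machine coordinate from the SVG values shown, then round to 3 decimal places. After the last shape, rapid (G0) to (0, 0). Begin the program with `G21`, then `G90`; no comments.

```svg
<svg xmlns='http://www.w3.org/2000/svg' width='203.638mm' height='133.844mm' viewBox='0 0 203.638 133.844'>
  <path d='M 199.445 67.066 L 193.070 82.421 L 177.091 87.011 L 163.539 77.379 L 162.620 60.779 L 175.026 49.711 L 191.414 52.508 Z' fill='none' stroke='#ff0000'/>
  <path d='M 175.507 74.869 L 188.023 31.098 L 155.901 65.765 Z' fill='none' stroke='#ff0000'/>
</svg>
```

Since the viewBox matches the mm dimensions, user units are millimetres directly. The only transform is the Y-flip y_m = 133.844 − y_svg.

Shape 1 is a regular polygon drawn with `<path>`. Its stroke #ff0000 means engrave at S305, F2260. After flipping Y the toolpath is (199.445,66.778) → (193.070,51.423) → (177.091,46.833) → (163.539,56.465) → (162.620,73.065) → (175.026,84.133) → (191.414,81.336) → (199.445,66.778), returning to the start.

Shape 2 is a closed polygon drawn with `<path>`. Its stroke #ff0000 means engrave at S305, F2260. After flipping Y the toolpath is (175.507,58.975) → (188.023,102.746) → (155.901,68.079) → (175.507,58.975), returning to the start.

G21
G90
G0 X199.445 Y66.778
M3 S305
G01 X193.070 Y51.423 F2260
G01 X177.091 Y46.833
G01 X163.539 Y56.465
G01 X162.620 Y73.065
G01 X175.026 Y84.133
G01 X191.414 Y81.336
G01 X199.445 Y66.778
M5
G0 X175.507 Y58.975
M3 S305
G01 X188.023 Y102.746 F2260
G01 X155.901 Y68.079
G01 X175.507 Y58.975
M5
G0 X0.000 Y0.000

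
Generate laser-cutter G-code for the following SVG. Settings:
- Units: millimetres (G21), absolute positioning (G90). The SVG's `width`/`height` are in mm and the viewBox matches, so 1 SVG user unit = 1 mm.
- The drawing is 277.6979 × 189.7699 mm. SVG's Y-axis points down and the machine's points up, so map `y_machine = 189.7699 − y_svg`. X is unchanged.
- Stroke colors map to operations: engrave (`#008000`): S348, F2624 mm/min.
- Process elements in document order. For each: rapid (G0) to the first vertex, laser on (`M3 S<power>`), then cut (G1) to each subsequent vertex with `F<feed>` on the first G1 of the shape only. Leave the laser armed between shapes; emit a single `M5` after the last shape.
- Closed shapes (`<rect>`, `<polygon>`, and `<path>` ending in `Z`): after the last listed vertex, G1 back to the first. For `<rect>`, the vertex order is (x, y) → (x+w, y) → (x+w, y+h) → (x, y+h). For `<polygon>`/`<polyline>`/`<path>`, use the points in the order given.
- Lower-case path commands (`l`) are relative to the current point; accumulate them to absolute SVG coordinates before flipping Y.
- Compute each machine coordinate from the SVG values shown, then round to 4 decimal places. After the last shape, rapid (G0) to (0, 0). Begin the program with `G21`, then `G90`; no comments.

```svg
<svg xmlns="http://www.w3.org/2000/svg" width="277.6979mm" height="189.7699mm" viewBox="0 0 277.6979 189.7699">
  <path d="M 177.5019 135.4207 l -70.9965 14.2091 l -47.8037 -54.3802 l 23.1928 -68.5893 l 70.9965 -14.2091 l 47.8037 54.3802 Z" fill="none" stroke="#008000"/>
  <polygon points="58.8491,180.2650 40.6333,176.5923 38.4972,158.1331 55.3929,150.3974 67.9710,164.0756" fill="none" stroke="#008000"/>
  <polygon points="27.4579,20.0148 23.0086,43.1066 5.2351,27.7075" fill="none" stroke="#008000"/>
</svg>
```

G21
G90
G0 X177.5019 Y54.3492
M3 S348
G1 X106.5054 Y40.1401 F2624
G1 X58.7017 Y94.5203
G1 X81.8945 Y163.1096
G1 X152.8910 Y177.3187
G1 X200.6947 Y122.9385
G1 X177.5019 Y54.3492
G0 X58.8491 Y9.5049
M3 S348
G1 X40.6333 Y13.1776 F2624
G1 X38.4972 Y31.6368
G1 X55.3929 Y39.3725
G1 X67.9710 Y25.6943
G1 X58.8491 Y9.5049
G0 X27.4579 Y169.7551
M3 S348
G1 X23.0086 Y146.6633 F2624
G1 X5.2351 Y162.0624
G1 X27.4579 Y169.7551
M5
G0 X0.0000 Y0.0000

Since the viewBox matches the mm dimensions, user units are millimetres directly. The only transform is the Y-flip y_m = 189.7699 − y_svg.

Shape 1 is a regular polygon drawn with `<path>`. Its stroke #008000 means engrave at S348, F2624. After flipping Y the toolpath is (177.5019,54.3492) → (106.5054,40.1401) → (58.7017,94.5203) → (81.8945,163.1096) → (152.8910,177.3187) → (200.6947,122.9385) → (177.5019,54.3492), returning to the start.

Shape 2 is a regular polygon drawn with `<polygon>`. Its stroke #008000 means engrave at S348, F2624. After flipping Y the toolpath is (58.8491,9.5049) → (40.6333,13.1776) → (38.4972,31.6368) → (55.3929,39.3725) → (67.9710,25.6943) → (58.8491,9.5049), returning to the start.

Shape 3 is a regular polygon drawn with `<polygon>`. Its stroke #008000 means engrave at S348, F2624. After flipping Y the toolpath is (27.4579,169.7551) → (23.0086,146.6633) → (5.2351,162.0624) → (27.4579,169.7551), returning to the start.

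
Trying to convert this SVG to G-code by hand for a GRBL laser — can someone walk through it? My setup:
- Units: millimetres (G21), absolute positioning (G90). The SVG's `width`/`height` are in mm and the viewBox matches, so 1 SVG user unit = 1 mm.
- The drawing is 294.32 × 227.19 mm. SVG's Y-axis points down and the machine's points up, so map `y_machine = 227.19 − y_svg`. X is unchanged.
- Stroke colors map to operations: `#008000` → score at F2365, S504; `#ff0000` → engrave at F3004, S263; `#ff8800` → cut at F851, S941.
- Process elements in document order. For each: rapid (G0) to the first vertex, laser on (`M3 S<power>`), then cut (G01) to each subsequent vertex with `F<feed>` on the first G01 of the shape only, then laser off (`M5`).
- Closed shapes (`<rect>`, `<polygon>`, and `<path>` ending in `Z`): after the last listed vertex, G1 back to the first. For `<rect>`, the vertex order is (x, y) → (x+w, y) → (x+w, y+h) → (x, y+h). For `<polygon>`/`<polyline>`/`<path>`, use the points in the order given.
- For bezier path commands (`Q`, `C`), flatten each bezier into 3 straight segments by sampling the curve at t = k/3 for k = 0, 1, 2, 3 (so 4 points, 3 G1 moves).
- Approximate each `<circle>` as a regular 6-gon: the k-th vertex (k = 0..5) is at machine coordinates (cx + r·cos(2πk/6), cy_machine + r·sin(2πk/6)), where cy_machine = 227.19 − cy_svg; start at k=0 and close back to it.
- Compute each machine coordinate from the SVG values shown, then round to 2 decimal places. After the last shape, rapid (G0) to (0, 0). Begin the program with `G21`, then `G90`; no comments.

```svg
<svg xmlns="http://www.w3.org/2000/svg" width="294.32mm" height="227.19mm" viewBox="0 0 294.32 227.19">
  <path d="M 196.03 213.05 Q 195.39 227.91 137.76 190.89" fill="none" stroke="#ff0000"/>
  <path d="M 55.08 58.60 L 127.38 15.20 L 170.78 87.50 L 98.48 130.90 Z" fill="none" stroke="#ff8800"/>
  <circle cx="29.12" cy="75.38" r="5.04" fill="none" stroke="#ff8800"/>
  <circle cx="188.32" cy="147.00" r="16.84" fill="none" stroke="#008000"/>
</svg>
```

G21
G90
G0 X196.03 Y14.14
M3 S263
G01 X189.27 Y10.00 F3004
G01 X169.85 Y17.38
G01 X137.76 Y36.30
M5
G0 X55.08 Y168.59
M3 S941
G01 X127.38 Y211.99 F851
G01 X170.78 Y139.69
G01 X98.48 Y96.29
G01 X55.08 Y168.59
M5
G0 X34.16 Y151.81
M3 S941
G01 X31.64 Y156.17 F851
G01 X26.60 Y156.17
G01 X24.08 Y151.81
G01 X26.60 Y147.45
G01 X31.64 Y147.45
G01 X34.16 Y151.81
M5
G0 X205.16 Y80.19
M3 S504
G01 X196.74 Y94.77 F2365
G01 X179.90 Y94.77
G01 X171.48 Y80.19
G01 X179.90 Y65.61
G01 X196.74 Y65.61
G01 X205.16 Y80.19
M5
G0 X0.00 Y0.00

Since the viewBox matches the mm dimensions, user units are millimetres directly. The only transform is the Y-flip y_m = 227.19 − y_svg.

Shape 1 is a quadratic bezier drawn with `<path>`. Its stroke #ff0000 means engrave at S263, F3004. After flipping Y the toolpath is (196.03,14.14) → (189.27,10.00) → (169.85,17.38) → (137.76,36.30).

Shape 2 is a regular polygon drawn with `<path>`. Its stroke #ff8800 means cut at S941, F851. After flipping Y the toolpath is (55.08,168.59) → (127.38,211.99) → (170.78,139.69) → (98.48,96.29) → (55.08,168.59), returning to the start.

Shape 3 is a circle drawn with `<circle>`. Its stroke #ff8800 means cut at S941, F851. After flipping Y the toolpath is (34.16,151.81) → (31.64,156.17) → (26.60,156.17) → (24.08,151.81) → (26.60,147.45) → (31.64,147.45) → (34.16,151.81), returning to the start.

Shape 4 is a circle drawn with `<circle>`. Its stroke #008000 means score at S504, F2365. After flipping Y the toolpath is (205.16,80.19) → (196.74,94.77) → (179.90,94.77) → (171.48,80.19) → (179.90,65.61) → (196.74,65.61) → (205.16,80.19), returning to the start.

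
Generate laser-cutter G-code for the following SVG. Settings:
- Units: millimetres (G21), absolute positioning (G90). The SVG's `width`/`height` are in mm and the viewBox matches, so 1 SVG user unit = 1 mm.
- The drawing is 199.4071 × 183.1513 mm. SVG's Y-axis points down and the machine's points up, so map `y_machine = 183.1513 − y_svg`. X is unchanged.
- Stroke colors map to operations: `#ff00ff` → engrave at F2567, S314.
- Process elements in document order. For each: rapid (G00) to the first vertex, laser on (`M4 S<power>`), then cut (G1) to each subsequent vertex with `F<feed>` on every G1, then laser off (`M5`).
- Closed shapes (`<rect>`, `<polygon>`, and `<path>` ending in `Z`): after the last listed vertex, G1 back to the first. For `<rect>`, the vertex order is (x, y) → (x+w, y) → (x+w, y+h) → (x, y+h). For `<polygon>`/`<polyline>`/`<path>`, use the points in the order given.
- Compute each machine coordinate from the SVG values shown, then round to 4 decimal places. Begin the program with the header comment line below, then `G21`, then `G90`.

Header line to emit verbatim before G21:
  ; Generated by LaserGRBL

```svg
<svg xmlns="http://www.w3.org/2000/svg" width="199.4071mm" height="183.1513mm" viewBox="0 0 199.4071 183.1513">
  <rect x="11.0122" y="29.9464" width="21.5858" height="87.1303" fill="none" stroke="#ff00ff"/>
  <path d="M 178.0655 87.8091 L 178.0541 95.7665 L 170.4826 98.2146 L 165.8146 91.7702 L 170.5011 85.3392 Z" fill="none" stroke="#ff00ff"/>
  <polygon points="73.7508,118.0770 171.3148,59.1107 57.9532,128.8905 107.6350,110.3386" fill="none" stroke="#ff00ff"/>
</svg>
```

; Generated by LaserGRBL
G21
G90
G00 X11.0122 Y153.2049
M4 S314
G1 X32.5980 Y153.2049 F2567
G1 X32.5980 Y66.0746 F2567
G1 X11.0122 Y66.0746 F2567
G1 X11.0122 Y153.2049 F2567
M5
G00 X178.0655 Y95.3422
M4 S314
G1 X178.0541 Y87.3848 F2567
G1 X170.4826 Y84.9367 F2567
G1 X165.8146 Y91.3811 F2567
G1 X170.5011 Y97.8121 F2567
G1 X178.0655 Y95.3422 F2567
M5
G00 X73.7508 Y65.0743
M4 S314
G1 X171.3148 Y124.0406 F2567
G1 X57.9532 Y54.2608 F2567
G1 X107.6350 Y72.8127 F2567
G1 X73.7508 Y65.0743 F2567
M5

viewBox `0 0 199.4071 183.1513` with mm width/height → 1 unit = 1 mm. Flip: y_m = 183.1513 − y_svg.

**Shape 1** — `<rect>` rectangle, stroke `#ff00ff` → engrave (S314, F2567). Machine vertices: (11.0122,153.2049) → (32.5980,153.2049) → (32.5980,66.0746) → (11.0122,66.0746) → (11.0122,153.2049). Closed: final G1 returns to the first vertex.

**Shape 2** — `<path>` regular polygon, stroke `#ff00ff` → engrave (S314, F2567). Machine vertices: (178.0655,95.3422) → (178.0541,87.3848) → (170.4826,84.9367) → (165.8146,91.3811) → (170.5011,97.8121) → (178.0655,95.3422). Closed: final G1 returns to the first vertex.

**Shape 3** — `<polygon>` closed polygon, stroke `#ff00ff` → engrave (S314, F2567). Machine vertices: (73.7508,65.0743) → (171.3148,124.0406) → (57.9532,54.2608) → (107.6350,72.8127) → (73.7508,65.0743). Closed: final G1 returns to the first vertex.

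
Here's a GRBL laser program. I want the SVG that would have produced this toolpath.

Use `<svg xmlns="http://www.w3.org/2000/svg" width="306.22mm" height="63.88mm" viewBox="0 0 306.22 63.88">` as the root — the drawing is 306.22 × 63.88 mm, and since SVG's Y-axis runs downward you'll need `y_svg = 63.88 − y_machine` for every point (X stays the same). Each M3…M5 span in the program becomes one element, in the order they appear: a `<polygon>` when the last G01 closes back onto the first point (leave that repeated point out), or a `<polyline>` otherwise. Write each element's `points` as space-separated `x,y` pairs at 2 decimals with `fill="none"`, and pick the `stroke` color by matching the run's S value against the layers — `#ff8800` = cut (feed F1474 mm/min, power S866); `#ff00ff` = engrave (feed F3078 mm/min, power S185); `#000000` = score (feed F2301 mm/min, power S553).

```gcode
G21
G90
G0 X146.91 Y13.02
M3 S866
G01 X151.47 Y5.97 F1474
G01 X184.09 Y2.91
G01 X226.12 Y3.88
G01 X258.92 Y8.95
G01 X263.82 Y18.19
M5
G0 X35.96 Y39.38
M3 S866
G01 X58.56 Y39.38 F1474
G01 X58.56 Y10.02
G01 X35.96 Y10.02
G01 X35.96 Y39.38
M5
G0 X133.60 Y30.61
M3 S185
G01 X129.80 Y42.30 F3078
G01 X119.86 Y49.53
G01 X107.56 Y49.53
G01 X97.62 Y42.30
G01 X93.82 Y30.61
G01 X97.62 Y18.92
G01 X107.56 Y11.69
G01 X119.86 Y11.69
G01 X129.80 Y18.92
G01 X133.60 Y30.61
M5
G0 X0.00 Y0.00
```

Each laser-on run becomes one SVG element. Flip Y back into SVG space with y_svg = 63.88 − y_machine.

Run 1: the run's S866 means `#ff8800` (cut). The run is open, so emit a `<polyline>` with points (Y-flipped): 146.91,50.86 151.47,57.91 184.09,60.97 226.12,60.00 258.92,54.93 263.82,45.69.

Run 2: power S866 maps to stroke `#ff8800` (cut). The run returns to its start, so emit a `<polygon>` with points (Y-flipped): 35.96,24.50 58.56,24.50 58.56,53.86 35.96,53.86.

Run 3: S185 ⇒ engrave layer `#ff00ff`. The run returns to its start, so emit a `<polygon>` with points (Y-flipped): 133.60,33.27 129.80,21.58 119.86,14.35 107.56,14.35 97.62,21.58 93.82,33.27 97.62,44.96 107.56,52.19 119.86,52.19 129.80,44.96.

<svg xmlns="http://www.w3.org/2000/svg" width="306.22mm" height="63.88mm" viewBox="0 0 306.22 63.88">
  <polyline points="146.91,50.86 151.47,57.91 184.09,60.97 226.12,60.00 258.92,54.93 263.82,45.69" fill="none" stroke="#ff8800"/>
  <polygon points="35.96,24.50 58.56,24.50 58.56,53.86 35.96,53.86" fill="none" stroke="#ff8800"/>
  <polygon points="133.60,33.27 129.80,21.58 119.86,14.35 107.56,14.35 97.62,21.58 93.82,33.27 97.62,44.96 107.56,52.19 119.86,52.19 129.80,44.96" fill="none" stroke="#ff00ff"/>
</svg>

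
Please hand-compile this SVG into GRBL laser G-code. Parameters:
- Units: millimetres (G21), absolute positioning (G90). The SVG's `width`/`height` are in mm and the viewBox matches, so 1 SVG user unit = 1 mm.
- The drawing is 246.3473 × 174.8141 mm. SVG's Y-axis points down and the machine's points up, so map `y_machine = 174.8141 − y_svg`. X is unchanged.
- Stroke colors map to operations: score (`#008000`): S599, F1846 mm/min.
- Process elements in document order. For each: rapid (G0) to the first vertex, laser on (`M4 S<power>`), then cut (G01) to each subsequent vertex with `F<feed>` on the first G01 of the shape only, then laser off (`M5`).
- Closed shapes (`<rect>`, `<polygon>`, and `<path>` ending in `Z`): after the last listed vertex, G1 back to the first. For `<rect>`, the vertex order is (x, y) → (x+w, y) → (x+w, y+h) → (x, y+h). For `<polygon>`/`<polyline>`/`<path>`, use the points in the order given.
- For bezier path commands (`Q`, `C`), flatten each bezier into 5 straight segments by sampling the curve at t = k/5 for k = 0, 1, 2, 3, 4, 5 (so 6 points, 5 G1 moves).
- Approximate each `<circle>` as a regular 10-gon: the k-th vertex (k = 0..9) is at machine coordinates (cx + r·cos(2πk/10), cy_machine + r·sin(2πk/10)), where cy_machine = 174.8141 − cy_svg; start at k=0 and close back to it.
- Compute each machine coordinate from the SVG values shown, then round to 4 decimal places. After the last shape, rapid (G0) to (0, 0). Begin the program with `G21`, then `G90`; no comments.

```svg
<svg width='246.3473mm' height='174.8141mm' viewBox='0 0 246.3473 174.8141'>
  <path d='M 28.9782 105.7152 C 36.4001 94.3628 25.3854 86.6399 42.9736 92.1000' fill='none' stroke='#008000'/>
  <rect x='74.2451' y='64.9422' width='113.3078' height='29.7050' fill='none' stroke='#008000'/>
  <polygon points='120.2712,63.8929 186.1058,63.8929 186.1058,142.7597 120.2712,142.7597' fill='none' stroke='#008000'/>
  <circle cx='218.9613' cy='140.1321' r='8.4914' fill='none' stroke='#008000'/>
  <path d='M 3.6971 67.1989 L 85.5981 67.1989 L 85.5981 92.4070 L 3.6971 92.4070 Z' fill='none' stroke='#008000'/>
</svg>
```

1 u = 1 mm; y_m = 174.8141 − y.

[1] `<path>` cubic bezier, #008000→score S599 F1846: (28.9782,69.0989) → (31.5953,75.3984) → (32.0454,80.3682) → (32.5866,83.5498) → (35.4767,84.4846) → (42.9736,82.7141)

[2] `<rect>` rectangle, #008000→score S599 F1846: (74.2451,109.8719) → (187.5529,109.8719) → (187.5529,80.1669) → (74.2451,80.1669) → (74.2451,109.8719) (closed)

[3] `<polygon>` rectangle, #008000→score S599 F1846: (120.2712,110.9212) → (186.1058,110.9212) → (186.1058,32.0544) → (120.2712,32.0544) → (120.2712,110.9212) (closed)

[4] `<circle>` circle, #008000→score S599 F1846: (227.4527,34.6820) → (225.8310,39.6731) → (221.5853,42.7578) → (216.3373,42.7578) → (212.0916,39.6731) → (210.4699,34.6820) → (212.0916,29.6909) → (216.3373,26.6062) → (221.5853,26.6062) → (225.8310,29.6909) → (227.4527,34.6820) (closed)

[5] `<path>` rectangle, #008000→score S599 F1846: (3.6971,107.6152) → (85.5981,107.6152) → (85.5981,82.4071) → (3.6971,82.4071) → (3.6971,107.6152) (closed)

G21
G90
G0 X28.9782 Y69.0989
M4 S599
G01 X31.5953 Y75.3984 F1846
G01 X32.0454 Y80.3682
G01 X32.5866 Y83.5498
G01 X35.4767 Y84.4846
G01 X42.9736 Y82.7141
M5
G0 X74.2451 Y109.8719
M4 S599
G01 X187.5529 Y109.8719 F1846
G01 X187.5529 Y80.1669
G01 X74.2451 Y80.1669
G01 X74.2451 Y109.8719
M5
G0 X120.2712 Y110.9212
M4 S599
G01 X186.1058 Y110.9212 F1846
G01 X186.1058 Y32.0544
G01 X120.2712 Y32.0544
G01 X120.2712 Y110.9212
M5
G0 X227.4527 Y34.6820
M4 S599
G01 X225.8310 Y39.6731 F1846
G01 X221.5853 Y42.7578
G01 X216.3373 Y42.7578
G01 X212.0916 Y39.6731
G01 X210.4699 Y34.6820
G01 X212.0916 Y29.6909
G01 X216.3373 Y26.6062
G01 X221.5853 Y26.6062
G01 X225.8310 Y29.6909
G01 X227.4527 Y34.6820
M5
G0 X3.6971 Y107.6152
M4 S599
G01 X85.5981 Y107.6152 F1846
G01 X85.5981 Y82.4071
G01 X3.6971 Y82.4071
G01 X3.6971 Y107.6152
M5
G0 X0.0000 Y0.0000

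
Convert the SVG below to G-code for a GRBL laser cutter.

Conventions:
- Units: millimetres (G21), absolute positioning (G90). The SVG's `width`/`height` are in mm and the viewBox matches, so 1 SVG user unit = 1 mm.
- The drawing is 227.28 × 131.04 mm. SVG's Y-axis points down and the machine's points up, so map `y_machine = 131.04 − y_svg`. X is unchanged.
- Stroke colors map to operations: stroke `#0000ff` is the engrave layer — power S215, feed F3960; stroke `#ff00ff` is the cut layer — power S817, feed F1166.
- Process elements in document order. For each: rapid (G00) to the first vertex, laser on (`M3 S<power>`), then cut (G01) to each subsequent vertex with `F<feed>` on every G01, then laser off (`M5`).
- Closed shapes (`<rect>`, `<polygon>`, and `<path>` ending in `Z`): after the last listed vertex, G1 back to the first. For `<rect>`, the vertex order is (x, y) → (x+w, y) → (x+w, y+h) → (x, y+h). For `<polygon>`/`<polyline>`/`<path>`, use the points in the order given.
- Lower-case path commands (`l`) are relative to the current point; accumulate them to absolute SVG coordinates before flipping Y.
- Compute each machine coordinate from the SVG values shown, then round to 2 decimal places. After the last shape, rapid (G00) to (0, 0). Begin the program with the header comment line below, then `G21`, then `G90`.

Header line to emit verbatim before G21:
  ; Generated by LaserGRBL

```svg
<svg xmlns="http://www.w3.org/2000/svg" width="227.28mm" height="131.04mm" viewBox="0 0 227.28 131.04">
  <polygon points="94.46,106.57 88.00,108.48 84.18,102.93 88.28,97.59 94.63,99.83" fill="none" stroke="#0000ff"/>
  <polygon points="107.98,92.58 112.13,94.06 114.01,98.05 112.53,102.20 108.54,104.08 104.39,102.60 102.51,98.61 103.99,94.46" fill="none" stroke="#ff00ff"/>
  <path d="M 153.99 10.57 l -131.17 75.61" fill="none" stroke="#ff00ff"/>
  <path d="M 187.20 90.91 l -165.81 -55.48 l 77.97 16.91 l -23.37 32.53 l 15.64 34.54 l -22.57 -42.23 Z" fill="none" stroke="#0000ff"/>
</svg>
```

1 u = 1 mm; y_m = 131.04 − y.

[1] `<polygon>` regular polygon, #0000ff→engrave S215 F3960: (94.46,24.47) → (88.00,22.56) → (84.18,28.11) → (88.28,33.45) → (94.63,31.21) → (94.46,24.47) (closed)

[2] `<polygon>` regular polygon, #ff00ff→cut S817 F1166: (107.98,38.46) → (112.13,36.98) → (114.01,32.99) → (112.53,28.84) → (108.54,26.96) → (104.39,28.44) → (102.51,32.43) → (103.99,36.58) → (107.98,38.46) (closed)

[3] `<path>` line segment, #ff00ff→cut S817 F1166: (153.99,120.47) → (22.82,44.86)

[4] `<path>` closed polygon, #0000ff→engrave S215 F3960: (187.20,40.13) → (21.39,95.61) → (99.36,78.70) → (75.99,46.17) → (91.63,11.63) → (69.06,53.86) → (187.20,40.13) (closed)

; Generated by LaserGRBL
G21
G90
G00 X94.46 Y24.47
M3 S215
G01 X88.00 Y22.56 F3960
G01 X84.18 Y28.11 F3960
G01 X88.28 Y33.45 F3960
G01 X94.63 Y31.21 F3960
G01 X94.46 Y24.47 F3960
M5
G00 X107.98 Y38.46
M3 S817
G01 X112.13 Y36.98 F1166
G01 X114.01 Y32.99 F1166
G01 X112.53 Y28.84 F1166
G01 X108.54 Y26.96 F1166
G01 X104.39 Y28.44 F1166
G01 X102.51 Y32.43 F1166
G01 X103.99 Y36.58 F1166
G01 X107.98 Y38.46 F1166
M5
G00 X153.99 Y120.47
M3 S817
G01 X22.82 Y44.86 F1166
M5
G00 X187.20 Y40.13
M3 S215
G01 X21.39 Y95.61 F3960
G01 X99.36 Y78.70 F3960
G01 X75.99 Y46.17 F3960
G01 X91.63 Y11.63 F3960
G01 X69.06 Y53.86 F3960
G01 X187.20 Y40.13 F3960
M5
G00 X0.00 Y0.00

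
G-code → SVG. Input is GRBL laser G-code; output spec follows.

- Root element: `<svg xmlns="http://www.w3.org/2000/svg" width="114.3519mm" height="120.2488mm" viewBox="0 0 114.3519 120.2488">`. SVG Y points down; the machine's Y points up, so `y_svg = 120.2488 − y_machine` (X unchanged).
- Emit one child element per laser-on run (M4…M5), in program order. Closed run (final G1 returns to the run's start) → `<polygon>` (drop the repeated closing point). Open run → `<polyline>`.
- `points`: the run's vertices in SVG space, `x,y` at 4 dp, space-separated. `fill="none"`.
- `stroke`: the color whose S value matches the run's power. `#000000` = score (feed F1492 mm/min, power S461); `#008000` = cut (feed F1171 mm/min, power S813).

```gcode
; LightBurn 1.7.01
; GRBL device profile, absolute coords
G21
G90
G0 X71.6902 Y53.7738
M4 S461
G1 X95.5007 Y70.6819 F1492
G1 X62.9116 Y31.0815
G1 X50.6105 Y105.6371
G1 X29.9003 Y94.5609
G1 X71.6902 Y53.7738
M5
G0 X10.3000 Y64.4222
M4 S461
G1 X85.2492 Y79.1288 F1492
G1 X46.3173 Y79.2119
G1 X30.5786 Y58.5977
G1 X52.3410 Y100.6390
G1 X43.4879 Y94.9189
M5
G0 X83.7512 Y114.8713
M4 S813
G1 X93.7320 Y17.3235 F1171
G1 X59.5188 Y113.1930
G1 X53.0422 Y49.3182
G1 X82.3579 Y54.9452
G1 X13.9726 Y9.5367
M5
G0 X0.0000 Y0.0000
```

<svg xmlns="http://www.w3.org/2000/svg" width="114.3519mm" height="120.2488mm" viewBox="0 0 114.3519 120.2488">
  <polygon points="71.6902,66.4750 95.5007,49.5669 62.9116,89.1673 50.6105,14.6117 29.9003,25.6879" fill="none" stroke="#000000"/>
  <polyline points="10.3000,55.8266 85.2492,41.1200 46.3173,41.0369 30.5786,61.6511 52.3410,19.6098 43.4879,25.3299" fill="none" stroke="#000000"/>
  <polyline points="83.7512,5.3775 93.7320,102.9253 59.5188,7.0558 53.0422,70.9306 82.3579,65.3036 13.9726,110.7121" fill="none" stroke="#008000"/>
</svg>

Each laser-on run becomes one SVG element. Flip Y back into SVG space with y_svg = 120.2488 − y_machine.

Run 1: the run's S461 means `#000000` (score). The run returns to its start, so emit a `<polygon>` with points (Y-flipped): 71.6902,66.4750 95.5007,49.5669 62.9116,89.1673 50.6105,14.6117 29.9003,25.6879.

Run 2: S461 ⇒ score layer `#000000`. The run is open, so emit a `<polyline>` with points (Y-flipped): 10.3000,55.8266 85.2492,41.1200 46.3173,41.0369 30.5786,61.6511 52.3410,19.6098 43.4879,25.3299.

Run 3: S813 ⇒ cut layer `#008000`. The run is open, so emit a `<polyline>` with points (Y-flipped): 83.7512,5.3775 93.7320,102.9253 59.5188,7.0558 53.0422,70.9306 82.3579,65.3036 13.9726,110.7121.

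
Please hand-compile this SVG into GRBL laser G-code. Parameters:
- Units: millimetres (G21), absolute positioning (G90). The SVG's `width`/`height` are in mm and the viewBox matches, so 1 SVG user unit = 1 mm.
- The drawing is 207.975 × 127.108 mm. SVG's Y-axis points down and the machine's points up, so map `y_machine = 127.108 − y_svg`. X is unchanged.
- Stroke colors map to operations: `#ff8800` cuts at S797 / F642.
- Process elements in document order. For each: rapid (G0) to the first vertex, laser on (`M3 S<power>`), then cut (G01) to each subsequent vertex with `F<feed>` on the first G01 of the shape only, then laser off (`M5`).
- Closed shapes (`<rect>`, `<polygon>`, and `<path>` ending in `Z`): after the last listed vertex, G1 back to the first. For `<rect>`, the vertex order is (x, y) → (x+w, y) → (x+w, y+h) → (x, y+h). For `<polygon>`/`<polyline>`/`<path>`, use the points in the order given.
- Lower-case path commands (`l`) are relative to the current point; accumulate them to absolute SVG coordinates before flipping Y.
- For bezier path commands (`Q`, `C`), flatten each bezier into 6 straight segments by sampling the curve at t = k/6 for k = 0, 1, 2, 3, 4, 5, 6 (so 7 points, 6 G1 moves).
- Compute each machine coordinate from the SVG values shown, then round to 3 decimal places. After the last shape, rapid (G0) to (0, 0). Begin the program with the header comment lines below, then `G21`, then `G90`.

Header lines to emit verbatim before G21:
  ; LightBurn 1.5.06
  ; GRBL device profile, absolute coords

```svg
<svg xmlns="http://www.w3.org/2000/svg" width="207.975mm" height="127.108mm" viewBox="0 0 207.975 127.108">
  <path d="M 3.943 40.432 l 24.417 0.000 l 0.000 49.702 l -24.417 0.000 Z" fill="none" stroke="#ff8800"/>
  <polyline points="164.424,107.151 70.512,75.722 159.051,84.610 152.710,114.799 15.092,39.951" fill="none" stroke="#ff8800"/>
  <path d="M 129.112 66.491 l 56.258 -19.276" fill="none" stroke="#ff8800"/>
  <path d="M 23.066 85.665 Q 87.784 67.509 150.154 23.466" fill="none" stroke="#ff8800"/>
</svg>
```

Since the viewBox matches the mm dimensions, user units are millimetres directly. The only transform is the Y-flip y_m = 127.108 − y_svg.

Shape 1 is a rectangle drawn with `<path>`. Its stroke #ff8800 means cut at S797, F642. After flipping Y the toolpath is (3.943,86.676) → (28.360,86.676) → (28.360,36.974) → (3.943,36.974) → (3.943,86.676), returning to the start.

Shape 2 is a open polyline drawn with `<polyline>`. Its stroke #ff8800 means cut at S797, F642. After flipping Y the toolpath is (164.424,19.957) → (70.512,51.386) → (159.051,42.498) → (152.710,12.309) → (15.092,87.157).

Shape 3 is a line segment drawn with `<path>`. Its stroke #ff8800 means cut at S797, F642. After flipping Y the toolpath is (129.112,60.617) → (185.370,79.893).

Shape 4 is a quadratic bezier drawn with `<path>`. Its stroke #ff8800 means cut at S797, F642. After flipping Y the toolpath is (23.066,41.443) → (44.573,48.214) → (65.950,56.423) → (87.197,66.071) → (108.313,77.156) → (129.299,89.680) → (150.154,103.642).

; LightBurn 1.5.06
; GRBL device profile, absolute coords
G21
G90
G0 X3.943 Y86.676
M3 S797
G01 X28.360 Y86.676 F642
G01 X28.360 Y36.974
G01 X3.943 Y36.974
G01 X3.943 Y86.676
M5
G0 X164.424 Y19.957
M3 S797
G01 X70.512 Y51.386 F642
G01 X159.051 Y42.498
G01 X152.710 Y12.309
G01 X15.092 Y87.157
M5
G0 X129.112 Y60.617
M3 S797
G01 X185.370 Y79.893 F642
M5
G0 X23.066 Y41.443
M3 S797
G01 X44.573 Y48.214 F642
G01 X65.950 Y56.423
G01 X87.197 Y66.071
G01 X108.313 Y77.156
G01 X129.299 Y89.680
G01 X150.154 Y103.642
M5
G0 X0.000 Y0.000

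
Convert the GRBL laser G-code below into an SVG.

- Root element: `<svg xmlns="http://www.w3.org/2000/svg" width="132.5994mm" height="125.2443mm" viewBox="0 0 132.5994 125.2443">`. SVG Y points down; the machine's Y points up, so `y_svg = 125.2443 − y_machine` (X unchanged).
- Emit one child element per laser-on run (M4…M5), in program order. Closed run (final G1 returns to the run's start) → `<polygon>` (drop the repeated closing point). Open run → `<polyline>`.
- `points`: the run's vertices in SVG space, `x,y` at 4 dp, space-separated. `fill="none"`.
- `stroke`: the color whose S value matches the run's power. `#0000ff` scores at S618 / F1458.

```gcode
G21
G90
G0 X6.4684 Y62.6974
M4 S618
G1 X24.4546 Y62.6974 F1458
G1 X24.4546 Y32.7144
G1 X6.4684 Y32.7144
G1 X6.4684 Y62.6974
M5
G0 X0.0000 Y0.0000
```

y_svg = 125.2443 − y_m. Every run uses S618, so all elements get stroke `#0000ff` (score).

[1] closed run; points: 6.4684,62.5469 24.4546,62.5469 24.4546,92.5299 6.4684,92.5299

<svg xmlns="http://www.w3.org/2000/svg" width="132.5994mm" height="125.2443mm" viewBox="0 0 132.5994 125.2443">
  <polygon points="6.4684,62.5469 24.4546,62.5469 24.4546,92.5299 6.4684,92.5299" fill="none" stroke="#0000ff"/>
</svg>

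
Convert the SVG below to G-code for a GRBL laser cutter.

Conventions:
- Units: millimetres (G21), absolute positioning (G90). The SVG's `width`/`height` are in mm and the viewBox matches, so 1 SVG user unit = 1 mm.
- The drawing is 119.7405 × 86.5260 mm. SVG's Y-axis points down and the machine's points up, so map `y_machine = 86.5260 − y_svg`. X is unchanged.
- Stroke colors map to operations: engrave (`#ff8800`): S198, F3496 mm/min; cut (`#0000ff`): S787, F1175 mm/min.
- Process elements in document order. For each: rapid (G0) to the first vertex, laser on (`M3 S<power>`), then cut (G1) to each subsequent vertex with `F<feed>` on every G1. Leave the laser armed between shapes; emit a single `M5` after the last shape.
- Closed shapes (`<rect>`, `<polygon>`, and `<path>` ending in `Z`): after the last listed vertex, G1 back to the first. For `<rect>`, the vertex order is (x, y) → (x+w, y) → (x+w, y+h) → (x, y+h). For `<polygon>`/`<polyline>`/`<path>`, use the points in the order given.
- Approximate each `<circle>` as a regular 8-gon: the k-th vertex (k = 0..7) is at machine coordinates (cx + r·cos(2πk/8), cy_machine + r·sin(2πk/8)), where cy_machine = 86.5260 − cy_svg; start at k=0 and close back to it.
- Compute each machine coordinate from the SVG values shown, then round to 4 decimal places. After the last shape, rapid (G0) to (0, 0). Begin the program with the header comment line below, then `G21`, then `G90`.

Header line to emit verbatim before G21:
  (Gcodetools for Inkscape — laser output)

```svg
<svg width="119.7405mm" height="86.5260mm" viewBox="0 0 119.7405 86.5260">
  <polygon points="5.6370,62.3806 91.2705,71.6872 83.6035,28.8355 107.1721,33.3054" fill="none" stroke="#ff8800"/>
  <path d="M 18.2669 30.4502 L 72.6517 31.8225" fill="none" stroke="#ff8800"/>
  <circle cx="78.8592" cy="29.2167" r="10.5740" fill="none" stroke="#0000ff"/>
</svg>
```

(Gcodetools for Inkscape — laser output)
G21
G90
G0 X5.6370 Y24.1454
M3 S198
G1 X91.2705 Y14.8388 F3496
G1 X83.6035 Y57.6905 F3496
G1 X107.1721 Y53.2206 F3496
G1 X5.6370 Y24.1454 F3496
G0 X18.2669 Y56.0758
M3 S198
G1 X72.6517 Y54.7035 F3496
G0 X89.4332 Y57.3093
M3 S787
G1 X86.3361 Y64.7862 F1175
G1 X78.8592 Y67.8833 F1175
G1 X71.3823 Y64.7862 F1175
G1 X68.2852 Y57.3093 F1175
G1 X71.3823 Y49.8324 F1175
G1 X78.8592 Y46.7353 F1175
G1 X86.3361 Y49.8324 F1175
G1 X89.4332 Y57.3093 F1175
M5
G0 X0.0000 Y0.0000

Since the viewBox matches the mm dimensions, user units are millimetres directly. The only transform is the Y-flip y_m = 86.5260 − y_svg.

Shape 1 is a closed polygon drawn with `<polygon>`. Its stroke #ff8800 means engrave at S198, F3496. After flipping Y the toolpath is (5.6370,24.1454) → (91.2705,14.8388) → (83.6035,57.6905) → (107.1721,53.2206) → (5.6370,24.1454), returning to the start.

Shape 2 is a line segment drawn with `<path>`. Its stroke #ff8800 means engrave at S198, F3496. After flipping Y the toolpath is (18.2669,56.0758) → (72.6517,54.7035).

Shape 3 is a circle drawn with `<circle>`. Its stroke #0000ff means cut at S787, F1175. After flipping Y the toolpath is (89.4332,57.3093) → (86.3361,64.7862) → (78.8592,67.8833) → (71.3823,64.7862) → (68.2852,57.3093) → (71.3823,49.8324) → (78.8592,46.7353) → (86.3361,49.8324) → (89.4332,57.3093), returning to the start.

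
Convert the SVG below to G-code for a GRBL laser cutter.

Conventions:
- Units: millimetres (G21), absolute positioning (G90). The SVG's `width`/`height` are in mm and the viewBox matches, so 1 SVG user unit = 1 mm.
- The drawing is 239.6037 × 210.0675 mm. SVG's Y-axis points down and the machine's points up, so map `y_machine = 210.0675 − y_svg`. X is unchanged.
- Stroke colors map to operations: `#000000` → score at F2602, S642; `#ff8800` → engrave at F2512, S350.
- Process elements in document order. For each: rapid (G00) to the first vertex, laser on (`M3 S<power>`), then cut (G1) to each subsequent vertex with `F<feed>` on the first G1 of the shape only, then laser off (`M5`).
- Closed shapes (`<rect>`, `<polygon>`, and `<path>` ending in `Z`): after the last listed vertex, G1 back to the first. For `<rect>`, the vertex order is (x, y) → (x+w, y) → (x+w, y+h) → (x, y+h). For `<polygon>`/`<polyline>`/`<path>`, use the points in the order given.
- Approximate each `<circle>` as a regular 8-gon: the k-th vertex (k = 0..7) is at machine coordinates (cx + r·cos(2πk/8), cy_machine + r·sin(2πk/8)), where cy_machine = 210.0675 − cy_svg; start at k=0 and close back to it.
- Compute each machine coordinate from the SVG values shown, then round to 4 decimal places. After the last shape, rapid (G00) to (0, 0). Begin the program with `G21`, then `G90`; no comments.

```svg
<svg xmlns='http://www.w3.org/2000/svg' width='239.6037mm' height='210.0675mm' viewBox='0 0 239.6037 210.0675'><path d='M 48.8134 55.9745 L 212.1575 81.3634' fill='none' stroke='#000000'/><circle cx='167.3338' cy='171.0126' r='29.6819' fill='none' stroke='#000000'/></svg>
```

G21
G90
G00 X48.8134 Y154.0930
M3 S642
G1 X212.1575 Y128.7041 F2602
M5
G00 X197.0157 Y39.0549
M3 S642
G1 X188.3221 Y60.0432 F2602
G1 X167.3338 Y68.7368
G1 X146.3455 Y60.0432
G1 X137.6519 Y39.0549
G1 X146.3455 Y18.0666
G1 X167.3338 Y9.3730
G1 X188.3221 Y18.0666
G1 X197.0157 Y39.0549
M5
G00 X0.0000 Y0.0000

1 u = 1 mm; y_m = 210.0675 − y.

[1] `<path>` line segment, #000000→score S642 F2602: (48.8134,154.0930) → (212.1575,128.7041)

[2] `<circle>` circle, #000000→score S642 F2602: (197.0157,39.0549) → (188.3221,60.0432) → (167.3338,68.7368) → (146.3455,60.0432) → (137.6519,39.0549) → (146.3455,18.0666) → (167.3338,9.3730) → (188.3221,18.0666) → (197.0157,39.0549) (closed)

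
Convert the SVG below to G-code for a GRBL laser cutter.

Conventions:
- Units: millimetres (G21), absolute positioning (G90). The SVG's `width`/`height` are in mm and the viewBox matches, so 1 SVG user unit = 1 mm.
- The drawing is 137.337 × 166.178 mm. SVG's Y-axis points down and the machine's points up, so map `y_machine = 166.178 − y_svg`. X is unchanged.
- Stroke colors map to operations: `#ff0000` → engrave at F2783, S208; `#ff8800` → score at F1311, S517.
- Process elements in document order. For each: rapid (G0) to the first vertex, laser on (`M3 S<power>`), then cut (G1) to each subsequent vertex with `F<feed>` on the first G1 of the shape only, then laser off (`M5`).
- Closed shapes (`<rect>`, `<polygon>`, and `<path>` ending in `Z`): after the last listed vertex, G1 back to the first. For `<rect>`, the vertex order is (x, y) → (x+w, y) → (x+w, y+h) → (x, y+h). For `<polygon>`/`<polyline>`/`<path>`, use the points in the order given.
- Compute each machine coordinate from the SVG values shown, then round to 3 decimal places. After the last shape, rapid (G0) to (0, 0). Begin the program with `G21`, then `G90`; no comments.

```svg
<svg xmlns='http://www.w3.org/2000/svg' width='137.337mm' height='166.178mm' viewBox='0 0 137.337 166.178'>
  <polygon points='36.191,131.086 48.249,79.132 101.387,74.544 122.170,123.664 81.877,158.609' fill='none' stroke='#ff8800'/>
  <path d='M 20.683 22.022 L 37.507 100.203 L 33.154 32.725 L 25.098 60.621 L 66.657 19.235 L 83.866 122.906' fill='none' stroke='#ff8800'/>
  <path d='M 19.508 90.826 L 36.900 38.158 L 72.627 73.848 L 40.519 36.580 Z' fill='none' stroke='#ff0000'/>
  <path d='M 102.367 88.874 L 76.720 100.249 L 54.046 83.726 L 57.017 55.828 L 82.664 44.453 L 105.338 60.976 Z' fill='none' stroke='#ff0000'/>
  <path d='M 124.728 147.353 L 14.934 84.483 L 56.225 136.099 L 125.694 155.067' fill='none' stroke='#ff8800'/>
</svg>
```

Since the viewBox matches the mm dimensions, user units are millimetres directly. The only transform is the Y-flip y_m = 166.178 − y_svg.

Shape 1 is a regular polygon drawn with `<polygon>`. Its stroke #ff8800 means score at S517, F1311. After flipping Y the toolpath is (36.191,35.092) → (48.249,87.046) → (101.387,91.634) → (122.170,42.514) → (81.877,7.569) → (36.191,35.092), returning to the start.

Shape 2 is a open polyline drawn with `<path>`. Its stroke #ff8800 means score at S517, F1311. After flipping Y the toolpath is (20.683,144.156) → (37.507,65.975) → (33.154,133.453) → (25.098,105.557) → (66.657,146.943) → (83.866,43.272).

Shape 3 is a closed polygon drawn with `<path>`. Its stroke #ff0000 means engrave at S208, F2783. After flipping Y the toolpath is (19.508,75.352) → (36.900,128.020) → (72.627,92.330) → (40.519,129.598) → (19.508,75.352), returning to the start.

Shape 4 is a regular polygon drawn with `<path>`. Its stroke #ff0000 means engrave at S208, F2783. After flipping Y the toolpath is (102.367,77.304) → (76.720,65.929) → (54.046,82.452) → (57.017,110.350) → (82.664,121.725) → (105.338,105.202) → (102.367,77.304), returning to the start.

Shape 5 is a open polyline drawn with `<path>`. Its stroke #ff8800 means score at S517, F1311. After flipping Y the toolpath is (124.728,18.825) → (14.934,81.695) → (56.225,30.079) → (125.694,11.111).

G21
G90
G0 X36.191 Y35.092
M3 S517
G1 X48.249 Y87.046 F1311
G1 X101.387 Y91.634
G1 X122.170 Y42.514
G1 X81.877 Y7.569
G1 X36.191 Y35.092
M5
G0 X20.683 Y144.156
M3 S517
G1 X37.507 Y65.975 F1311
G1 X33.154 Y133.453
G1 X25.098 Y105.557
G1 X66.657 Y146.943
G1 X83.866 Y43.272
M5
G0 X19.508 Y75.352
M3 S208
G1 X36.900 Y128.020 F2783
G1 X72.627 Y92.330
G1 X40.519 Y129.598
G1 X19.508 Y75.352
M5
G0 X102.367 Y77.304
M3 S208
G1 X76.720 Y65.929 F2783
G1 X54.046 Y82.452
G1 X57.017 Y110.350
G1 X82.664 Y121.725
G1 X105.338 Y105.202
G1 X102.367 Y77.304
M5
G0 X124.728 Y18.825
M3 S517
G1 X14.934 Y81.695 F1311
G1 X56.225 Y30.079
G1 X125.694 Y11.111
M5
G0 X0.000 Y0.000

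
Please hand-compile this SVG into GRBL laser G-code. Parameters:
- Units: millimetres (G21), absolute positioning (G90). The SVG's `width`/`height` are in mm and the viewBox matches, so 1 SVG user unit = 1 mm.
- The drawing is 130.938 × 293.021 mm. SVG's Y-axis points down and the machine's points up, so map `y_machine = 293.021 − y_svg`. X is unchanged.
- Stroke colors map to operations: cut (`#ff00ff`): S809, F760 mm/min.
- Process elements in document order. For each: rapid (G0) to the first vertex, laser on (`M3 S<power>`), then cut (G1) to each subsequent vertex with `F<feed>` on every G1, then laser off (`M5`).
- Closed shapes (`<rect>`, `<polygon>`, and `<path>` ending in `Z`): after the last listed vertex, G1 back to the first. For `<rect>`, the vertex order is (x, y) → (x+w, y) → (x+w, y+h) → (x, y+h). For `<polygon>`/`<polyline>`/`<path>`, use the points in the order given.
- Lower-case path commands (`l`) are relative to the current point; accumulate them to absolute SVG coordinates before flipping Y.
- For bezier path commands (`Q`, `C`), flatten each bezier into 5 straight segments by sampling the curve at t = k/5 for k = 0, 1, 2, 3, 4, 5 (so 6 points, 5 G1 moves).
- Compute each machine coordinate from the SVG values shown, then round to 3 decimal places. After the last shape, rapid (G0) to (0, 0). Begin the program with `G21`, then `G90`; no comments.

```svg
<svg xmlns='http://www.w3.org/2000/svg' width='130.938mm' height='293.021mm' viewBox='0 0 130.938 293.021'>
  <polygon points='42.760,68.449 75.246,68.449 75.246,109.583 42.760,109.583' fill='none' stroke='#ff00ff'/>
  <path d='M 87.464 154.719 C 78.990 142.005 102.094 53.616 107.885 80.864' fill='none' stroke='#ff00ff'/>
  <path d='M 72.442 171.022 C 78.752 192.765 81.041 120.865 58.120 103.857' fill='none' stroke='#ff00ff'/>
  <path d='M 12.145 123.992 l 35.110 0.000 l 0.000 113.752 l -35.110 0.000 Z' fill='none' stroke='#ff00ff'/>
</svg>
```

viewBox `0 0 130.938 293.021` with mm width/height → 1 unit = 1 mm. Flip: y_m = 293.021 − y_svg.

**Shape 1** — `<polygon>` rectangle, stroke `#ff00ff` → cut (S809, F760). Machine vertices: (42.760,224.572) → (75.246,224.572) → (75.246,183.438) → (42.760,183.438) → (42.760,224.572). Closed: final G1 returns to the first vertex.

**Shape 2** — `<path>` cubic bezier, stroke `#ff00ff` → cut (S809, F760). Control points (SVG): P0=(87.464,154.719), P1=(78.990,142.005), P2=(102.094,53.616), P3=(107.885,80.864); sampled at t=k/5. Machine vertices: (87.464,138.302) → (85.778,153.481) → (89.324,177.639) → (95.755,201.593) → (102.724,216.160) → (107.885,212.157). Open path.

**Shape 3** — `<path>` cubic bezier, stroke `#ff00ff` → cut (S809, F760). Control points (SVG): P0=(72.442,171.022), P1=(78.752,192.765), P2=(81.041,120.865), P3=(58.120,103.857); sampled at t=k/5. Machine vertices: (72.442,121.999) → (75.576,119.002) → (76.728,131.350) → (74.880,151.912) → (69.017,173.560) → (58.120,189.164). Open path.

**Shape 4** — `<path>` rectangle, stroke `#ff00ff` → cut (S809, F760). Machine vertices: (12.145,169.029) → (47.255,169.029) → (47.255,55.277) → (12.145,55.277) → (12.145,169.029). Closed: final G1 returns to the first vertex.

G21
G90
G0 X42.760 Y224.572
M3 S809
G1 X75.246 Y224.572 F760
G1 X75.246 Y183.438 F760
G1 X42.760 Y183.438 F760
G1 X42.760 Y224.572 F760
M5
G0 X87.464 Y138.302
M3 S809
G1 X85.778 Y153.481 F760
G1 X89.324 Y177.639 F760
G1 X95.755 Y201.593 F760
G1 X102.724 Y216.160 F760
G1 X107.885 Y212.157 F760
M5
G0 X72.442 Y121.999
M3 S809
G1 X75.576 Y119.002 F760
G1 X76.728 Y131.350 F760
G1 X74.880 Y151.912 F760
G1 X69.017 Y173.560 F760
G1 X58.120 Y189.164 F760
M5
G0 X12.145 Y169.029
M3 S809
G1 X47.255 Y169.029 F760
G1 X47.255 Y55.277 F760
G1 X12.145 Y55.277 F760
G1 X12.145 Y169.029 F760
M5
G0 X0.000 Y0.000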